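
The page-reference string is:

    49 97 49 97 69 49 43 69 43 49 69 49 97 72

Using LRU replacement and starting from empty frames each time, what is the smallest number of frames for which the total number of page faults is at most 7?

3

f=1: 14 faults
f=2: 10 faults
f=3: 6 faults
f=4: 5 faults
f=5: 5 faults
Smallest f with faults ≤ 7 is 3.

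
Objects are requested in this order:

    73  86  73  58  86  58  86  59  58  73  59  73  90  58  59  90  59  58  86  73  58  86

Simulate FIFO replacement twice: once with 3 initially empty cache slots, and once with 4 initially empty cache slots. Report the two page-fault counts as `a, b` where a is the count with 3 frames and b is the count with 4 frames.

11, 7

3 frames: F F . F . . . F . F . . F F F . . . F F F . → 11 faults.
4 frames: F F . F . . . F . . . . F . . . . . . F . F → 7 faults.
7 < 11: adding a frame reduced faults, as is typical.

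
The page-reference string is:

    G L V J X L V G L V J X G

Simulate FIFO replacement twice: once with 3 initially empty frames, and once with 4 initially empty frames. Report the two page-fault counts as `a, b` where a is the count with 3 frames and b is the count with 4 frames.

3 frames: F F F F F F F F . . F F . → 10 faults.
4 frames: F F F F F . . F F F F F F → 11 faults.
11 > 10: adding a frame increased faults — Belady's anomaly.

10, 11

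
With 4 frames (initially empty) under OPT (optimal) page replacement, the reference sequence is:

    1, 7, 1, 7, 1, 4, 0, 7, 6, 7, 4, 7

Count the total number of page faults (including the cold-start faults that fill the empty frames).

1: fault, frames (1)
7: fault, frames (1 7)
1: hit
7: hit
1: hit
4: fault, frames (1 7 4)
0: fault, frames (1 7 4 0)
7: hit
6: fault, evict 0, frames (1 7 4 6)
7: hit
4: hit
7: hit
Page faults: 5.

5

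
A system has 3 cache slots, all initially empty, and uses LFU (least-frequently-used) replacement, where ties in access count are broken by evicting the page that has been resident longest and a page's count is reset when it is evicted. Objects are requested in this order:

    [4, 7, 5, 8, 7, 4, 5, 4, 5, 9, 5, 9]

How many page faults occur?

7

4 -> fault, frames (4)
7 -> fault, frames (4 7)
5 -> fault, frames (4 7 5)
8 -> fault, evict 4, frames (7 5 8)
7 -> hit
4 -> fault, evict 5, frames (7 8 4)
5 -> fault, evict 8, frames (7 4 5)
4 -> hit
5 -> hit
9 -> fault, evict 7, frames (4 5 9)
5 -> hit
9 -> hit
Page faults: 7.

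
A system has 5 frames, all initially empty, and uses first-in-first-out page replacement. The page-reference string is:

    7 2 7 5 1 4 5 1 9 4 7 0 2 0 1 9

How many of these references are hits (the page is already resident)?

7: miss, frames {7}
2: miss, frames {7,2}
7: hit
5: miss, frames {7,2,5}
1: miss, frames {7,2,5,1}
4: miss, frames {7,2,5,1,4}
5: hit
1: hit
9: miss, evict 7, frames {2,5,1,4,9}
4: hit
7: miss, evict 2, frames {5,1,4,9,7}
0: miss, evict 5, frames {1,4,9,7,0}
2: miss, evict 1, frames {4,9,7,0,2}
0: hit
1: miss, evict 4, frames {9,7,0,2,1}
9: hit
Hits: 6.

6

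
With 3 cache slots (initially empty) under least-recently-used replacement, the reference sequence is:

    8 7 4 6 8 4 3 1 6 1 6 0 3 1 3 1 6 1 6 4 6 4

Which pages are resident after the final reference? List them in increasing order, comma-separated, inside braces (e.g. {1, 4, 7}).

8 -> miss, frames {8}
7 -> miss, frames {8,7}
4 -> miss, frames {8,7,4}
6 -> miss, evict 8, frames {7,4,6}
8 -> miss, evict 7, frames {4,6,8}
4 -> hit
3 -> miss, evict 6, frames {8,4,3}
1 -> miss, evict 8, frames {4,3,1}
6 -> miss, evict 4, frames {3,1,6}
1 -> hit
6 -> hit
0 -> miss, evict 3, frames {1,6,0}
3 -> miss, evict 1, frames {6,0,3}
1 -> miss, evict 6, frames {0,3,1}
3 -> hit
1 -> hit
6 -> miss, evict 0, frames {3,1,6}
1 -> hit
6 -> hit
4 -> miss, evict 3, frames {1,6,4}
6 -> hit
4 -> hit

{1, 4, 6}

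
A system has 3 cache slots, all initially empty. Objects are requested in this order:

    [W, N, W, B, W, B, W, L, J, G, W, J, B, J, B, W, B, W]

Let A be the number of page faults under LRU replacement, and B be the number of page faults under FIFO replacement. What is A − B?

Under LRU: F F . F . . . F F F F . F . . . . . → 8 faults.
Under FIFO: F F . F . . . F F F F . F F . . . . → 9 faults.
A − B = 8 − 9 = -1.

-1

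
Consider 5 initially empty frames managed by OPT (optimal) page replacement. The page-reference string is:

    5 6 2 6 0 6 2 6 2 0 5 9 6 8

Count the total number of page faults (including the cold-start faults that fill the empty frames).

5 -> miss, frames {5}
6 -> miss, frames {5,6}
2 -> miss, frames {5,6,2}
6 -> hit
0 -> miss, frames {5,6,2,0}
6 -> hit
2 -> hit
6 -> hit
2 -> hit
0 -> hit
5 -> hit
9 -> miss, frames {5,6,2,0,9}
6 -> hit
8 -> miss, evict 9, frames {5,6,2,0,8}
Page faults: 6.

6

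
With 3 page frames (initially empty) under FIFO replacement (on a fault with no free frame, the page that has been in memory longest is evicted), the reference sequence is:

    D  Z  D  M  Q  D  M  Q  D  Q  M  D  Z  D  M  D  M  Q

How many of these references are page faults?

8

D: miss, frames [D]
Z: miss, frames [D, Z]
D: hit
M: miss, frames [D, Z, M]
Q: miss, evict D, frames [Z, M, Q]
D: miss, evict Z, frames [M, Q, D]
M: hit
Q: hit
D: hit
Q: hit
M: hit
D: hit
Z: miss, evict M, frames [Q, D, Z]
D: hit
M: miss, evict Q, frames [D, Z, M]
D: hit
M: hit
Q: miss, evict D, frames [Z, M, Q]
Page faults: 8.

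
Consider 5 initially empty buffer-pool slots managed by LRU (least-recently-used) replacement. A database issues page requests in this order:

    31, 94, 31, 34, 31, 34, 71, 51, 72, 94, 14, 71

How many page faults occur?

31 -> fault, frames (31)
94 -> fault, frames (31 94)
31 -> hit
34 -> fault, frames (94 31 34)
31 -> hit
34 -> hit
71 -> fault, frames (94 31 34 71)
51 -> fault, frames (94 31 34 71 51)
72 -> fault, evict 94, frames (31 34 71 51 72)
94 -> fault, evict 31, frames (34 71 51 72 94)
14 -> fault, evict 34, frames (71 51 72 94 14)
71 -> hit
Page faults: 8.

8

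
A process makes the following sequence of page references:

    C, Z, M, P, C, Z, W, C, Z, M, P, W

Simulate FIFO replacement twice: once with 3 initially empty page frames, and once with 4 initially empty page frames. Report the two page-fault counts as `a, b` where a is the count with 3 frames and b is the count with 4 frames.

3 frames: F F F F F F F . . F F . → 9 faults.
4 frames: F F F F . . F F F F F F → 10 faults.
10 > 9: adding a frame increased faults — Belady's anomaly.

9, 10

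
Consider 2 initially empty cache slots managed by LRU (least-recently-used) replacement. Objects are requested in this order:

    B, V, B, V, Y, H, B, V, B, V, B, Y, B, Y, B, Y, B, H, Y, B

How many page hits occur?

10

B → fault, frames {B}
V → fault, frames {B,V}
B → hit
V → hit
Y → fault, evict B, frames {V,Y}
H → fault, evict V, frames {Y,H}
B → fault, evict Y, frames {H,B}
V → fault, evict H, frames {B,V}
B → hit
V → hit
B → hit
Y → fault, evict V, frames {B,Y}
B → hit
Y → hit
B → hit
Y → hit
B → hit
H → fault, evict Y, frames {B,H}
Y → fault, evict B, frames {H,Y}
B → fault, evict H, frames {Y,B}
Hits: 10.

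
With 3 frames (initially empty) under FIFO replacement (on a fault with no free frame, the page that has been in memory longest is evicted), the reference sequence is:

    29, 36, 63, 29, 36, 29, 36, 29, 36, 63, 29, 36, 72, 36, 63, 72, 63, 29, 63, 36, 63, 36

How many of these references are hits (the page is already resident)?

29 → fault, frames {29}
36 → fault, frames {29,36}
63 → fault, frames {29,36,63}
29 → hit
36 → hit
29 → hit
36 → hit
29 → hit
36 → hit
63 → hit
29 → hit
36 → hit
72 → fault, evict 29, frames {36,63,72}
36 → hit
63 → hit
72 → hit
63 → hit
29 → fault, evict 36, frames {63,72,29}
63 → hit
36 → fault, evict 63, frames {72,29,36}
63 → fault, evict 72, frames {29,36,63}
36 → hit
Hits: 15.

15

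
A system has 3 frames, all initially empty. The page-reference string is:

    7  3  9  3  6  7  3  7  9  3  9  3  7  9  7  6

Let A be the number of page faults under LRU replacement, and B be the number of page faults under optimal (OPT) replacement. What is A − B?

1

Under LRU: F F F . F F . . F . . . . . . F → 7 faults.
Under OPT: F F F . F . . . F . . . . . . F → 6 faults.
A − B = 7 − 6 = 1.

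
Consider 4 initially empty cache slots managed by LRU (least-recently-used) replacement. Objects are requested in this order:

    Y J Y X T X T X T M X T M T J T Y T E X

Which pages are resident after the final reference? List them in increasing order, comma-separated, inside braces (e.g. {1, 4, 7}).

{E, T, X, Y}

Y: miss, frames [Y]
J: miss, frames [Y, J]
Y: hit
X: miss, frames [J, Y, X]
T: miss, frames [J, Y, X, T]
X: hit
T: hit
X: hit
T: hit
M: miss, evict J, frames [Y, X, T, M]
X: hit
T: hit
M: hit
T: hit
J: miss, evict Y, frames [X, M, T, J]
T: hit
Y: miss, evict X, frames [M, J, T, Y]
T: hit
E: miss, evict M, frames [J, Y, T, E]
X: miss, evict J, frames [Y, T, E, X]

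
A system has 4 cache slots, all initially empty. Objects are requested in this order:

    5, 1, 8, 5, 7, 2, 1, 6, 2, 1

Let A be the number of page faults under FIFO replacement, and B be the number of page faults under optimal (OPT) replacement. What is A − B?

1

Under FIFO: F F F . F F . F . F → 7 faults.
Under OPT: F F F . F F . F . . → 6 faults.
A − B = 7 − 6 = 1.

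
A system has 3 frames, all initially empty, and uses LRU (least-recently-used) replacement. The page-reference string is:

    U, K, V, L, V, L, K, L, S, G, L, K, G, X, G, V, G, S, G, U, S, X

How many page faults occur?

U -> miss, frames {U}
K -> miss, frames {U,K}
V -> miss, frames {U,K,V}
L -> miss, evict U, frames {K,V,L}
V -> hit
L -> hit
K -> hit
L -> hit
S -> miss, evict V, frames {K,L,S}
G -> miss, evict K, frames {L,S,G}
L -> hit
K -> miss, evict S, frames {G,L,K}
G -> hit
X -> miss, evict L, frames {K,G,X}
G -> hit
V -> miss, evict K, frames {X,G,V}
G -> hit
S -> miss, evict X, frames {V,G,S}
G -> hit
U -> miss, evict V, frames {S,G,U}
S -> hit
X -> miss, evict G, frames {U,S,X}
Page faults: 12.

12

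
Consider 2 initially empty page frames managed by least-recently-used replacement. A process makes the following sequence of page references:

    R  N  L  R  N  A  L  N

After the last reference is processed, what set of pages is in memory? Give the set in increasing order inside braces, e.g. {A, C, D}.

{L, N}

R → miss, frames (R)
N → miss, frames (R N)
L → miss, evict R, frames (N L)
R → miss, evict N, frames (L R)
N → miss, evict L, frames (R N)
A → miss, evict R, frames (N A)
L → miss, evict N, frames (A L)
N → miss, evict A, frames (L N)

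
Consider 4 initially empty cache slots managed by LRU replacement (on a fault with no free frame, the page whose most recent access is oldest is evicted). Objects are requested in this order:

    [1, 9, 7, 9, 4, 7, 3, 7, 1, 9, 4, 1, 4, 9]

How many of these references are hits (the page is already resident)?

6

1: miss, frames [1]
9: miss, frames [1, 9]
7: miss, frames [1, 9, 7]
9: hit
4: miss, frames [1, 7, 9, 4]
7: hit
3: miss, evict 1, frames [9, 4, 7, 3]
7: hit
1: miss, evict 9, frames [4, 3, 7, 1]
9: miss, evict 4, frames [3, 7, 1, 9]
4: miss, evict 3, frames [7, 1, 9, 4]
1: hit
4: hit
9: hit
Hits: 6.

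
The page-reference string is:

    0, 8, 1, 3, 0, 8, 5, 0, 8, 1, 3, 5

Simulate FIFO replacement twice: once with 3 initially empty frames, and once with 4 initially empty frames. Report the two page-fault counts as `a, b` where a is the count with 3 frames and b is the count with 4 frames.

9, 10

3 frames: F F F F F F F . . F F . → 9 faults.
4 frames: F F F F . . F F F F F F → 10 faults.
10 > 9: adding a frame increased faults — Belady's anomaly.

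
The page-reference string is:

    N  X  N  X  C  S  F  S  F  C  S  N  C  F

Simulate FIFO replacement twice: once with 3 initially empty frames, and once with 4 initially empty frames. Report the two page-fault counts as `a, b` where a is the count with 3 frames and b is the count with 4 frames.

3 frames: F F . . F F F . . . . F F . → 7 faults.
4 frames: F F . . F F F . . . . F . . → 6 faults.
6 < 7: adding a frame reduced faults, as is typical.

7, 6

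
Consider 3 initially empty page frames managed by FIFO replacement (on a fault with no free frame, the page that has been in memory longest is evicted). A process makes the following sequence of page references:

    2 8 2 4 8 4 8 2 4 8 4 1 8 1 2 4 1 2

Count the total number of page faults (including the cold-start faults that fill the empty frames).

2: fault, frames (2)
8: fault, frames (2 8)
2: hit
4: fault, frames (2 8 4)
8: hit
4: hit
8: hit
2: hit
4: hit
8: hit
4: hit
1: fault, evict 2, frames (8 4 1)
8: hit
1: hit
2: fault, evict 8, frames (4 1 2)
4: hit
1: hit
2: hit
Page faults: 5.

5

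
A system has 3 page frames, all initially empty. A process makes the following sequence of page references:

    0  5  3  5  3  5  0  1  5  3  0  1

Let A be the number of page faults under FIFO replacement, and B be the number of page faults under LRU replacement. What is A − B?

Under FIFO: F F F . . . . F . . F . → 5 faults.
Under LRU: F F F . . . . F . F F F → 7 faults.
A − B = 5 − 7 = -2.

-2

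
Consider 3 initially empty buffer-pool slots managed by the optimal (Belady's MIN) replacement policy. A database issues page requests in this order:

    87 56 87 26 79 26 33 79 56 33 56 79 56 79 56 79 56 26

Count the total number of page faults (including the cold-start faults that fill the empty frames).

87 -> fault, frames (87)
56 -> fault, frames (87 56)
87 -> hit
26 -> fault, frames (87 56 26)
79 -> fault, evict 87, frames (56 26 79)
26 -> hit
33 -> fault, evict 26, frames (56 79 33)
79 -> hit
56 -> hit
33 -> hit
56 -> hit
79 -> hit
56 -> hit
79 -> hit
56 -> hit
79 -> hit
56 -> hit
26 -> fault, evict 33, frames (56 79 26)
Page faults: 6.

6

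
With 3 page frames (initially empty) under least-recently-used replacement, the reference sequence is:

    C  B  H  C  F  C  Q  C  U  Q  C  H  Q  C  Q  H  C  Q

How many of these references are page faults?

7

C -> fault, frames {C}
B -> fault, frames {C,B}
H -> fault, frames {C,B,H}
C -> hit
F -> fault, evict B, frames {H,C,F}
C -> hit
Q -> fault, evict H, frames {F,C,Q}
C -> hit
U -> fault, evict F, frames {Q,C,U}
Q -> hit
C -> hit
H -> fault, evict U, frames {Q,C,H}
Q -> hit
C -> hit
Q -> hit
H -> hit
C -> hit
Q -> hit
Page faults: 7.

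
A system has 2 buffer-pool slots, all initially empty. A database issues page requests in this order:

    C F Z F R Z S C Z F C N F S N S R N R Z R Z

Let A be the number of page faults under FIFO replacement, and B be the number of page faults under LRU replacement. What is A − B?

Under FIFO: F F F . F . F F F F F F F F F . F . . F . . → 15 faults.
Under LRU: F F F . F F F F F F F F F F F . F F . F . . → 17 faults.
A − B = 15 − 17 = -2.

-2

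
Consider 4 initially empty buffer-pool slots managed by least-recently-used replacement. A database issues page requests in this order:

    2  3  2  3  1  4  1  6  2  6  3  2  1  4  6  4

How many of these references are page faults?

2 -> fault, frames {2}
3 -> fault, frames {2,3}
2 -> hit
3 -> hit
1 -> fault, frames {2,3,1}
4 -> fault, frames {2,3,1,4}
1 -> hit
6 -> fault, evict 2, frames {3,4,1,6}
2 -> fault, evict 3, frames {4,1,6,2}
6 -> hit
3 -> fault, evict 4, frames {1,2,6,3}
2 -> hit
1 -> hit
4 -> fault, evict 6, frames {3,2,1,4}
6 -> fault, evict 3, frames {2,1,4,6}
4 -> hit
Page faults: 9.

9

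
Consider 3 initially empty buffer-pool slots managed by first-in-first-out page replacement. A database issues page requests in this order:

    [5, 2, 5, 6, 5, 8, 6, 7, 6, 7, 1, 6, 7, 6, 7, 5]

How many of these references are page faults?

8

5 -> miss, frames {5}
2 -> miss, frames {5,2}
5 -> hit
6 -> miss, frames {5,2,6}
5 -> hit
8 -> miss, evict 5, frames {2,6,8}
6 -> hit
7 -> miss, evict 2, frames {6,8,7}
6 -> hit
7 -> hit
1 -> miss, evict 6, frames {8,7,1}
6 -> miss, evict 8, frames {7,1,6}
7 -> hit
6 -> hit
7 -> hit
5 -> miss, evict 7, frames {1,6,5}
Page faults: 8.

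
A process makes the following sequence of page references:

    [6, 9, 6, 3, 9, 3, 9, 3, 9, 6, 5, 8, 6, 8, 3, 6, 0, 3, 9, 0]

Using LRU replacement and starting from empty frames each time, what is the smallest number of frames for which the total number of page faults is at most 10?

f=1: 20 faults
f=2: 14 faults
f=3: 8 faults
f=4: 8 faults
f=5: 7 faults
f=6: 6 faults
Smallest f with faults ≤ 10 is 3.

3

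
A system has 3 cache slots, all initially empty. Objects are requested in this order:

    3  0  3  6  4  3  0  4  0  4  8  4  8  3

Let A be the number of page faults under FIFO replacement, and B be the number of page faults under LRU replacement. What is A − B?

Under FIFO: F F . F F F F . . . F F . F → 9 faults.
Under LRU: F F . F F . F . . . F . . F → 7 faults.
A − B = 9 − 7 = 2.

2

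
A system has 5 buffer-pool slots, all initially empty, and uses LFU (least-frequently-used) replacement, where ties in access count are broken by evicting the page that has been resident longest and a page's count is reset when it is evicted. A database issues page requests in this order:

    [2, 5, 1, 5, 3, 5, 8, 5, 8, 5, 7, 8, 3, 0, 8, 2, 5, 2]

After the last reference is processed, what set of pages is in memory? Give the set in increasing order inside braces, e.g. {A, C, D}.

{0, 2, 3, 5, 8}

2 -> fault, frames [2]
5 -> fault, frames [2, 5]
1 -> fault, frames [2, 5, 1]
5 -> hit
3 -> fault, frames [2, 5, 1, 3]
5 -> hit
8 -> fault, frames [2, 5, 1, 3, 8]
5 -> hit
8 -> hit
5 -> hit
7 -> fault, evict 2, frames [5, 1, 3, 8, 7]
8 -> hit
3 -> hit
0 -> fault, evict 1, frames [5, 3, 8, 7, 0]
8 -> hit
2 -> fault, evict 7, frames [5, 3, 8, 0, 2]
5 -> hit
2 -> hit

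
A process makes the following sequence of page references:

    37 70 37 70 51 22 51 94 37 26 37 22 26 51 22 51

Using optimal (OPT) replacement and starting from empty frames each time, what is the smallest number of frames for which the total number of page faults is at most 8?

3

f=1: 16 faults
f=2: 9 faults
f=3: 7 faults
f=4: 6 faults
f=5: 6 faults
f=6: 6 faults
Smallest f with faults ≤ 8 is 3.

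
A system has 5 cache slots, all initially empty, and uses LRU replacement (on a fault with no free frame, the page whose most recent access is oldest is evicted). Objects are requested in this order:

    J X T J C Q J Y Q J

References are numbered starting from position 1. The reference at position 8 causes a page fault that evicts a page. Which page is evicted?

X

pos 1: J: fault, frames {J}
pos 2: X: fault, frames {J,X}
pos 3: T: fault, frames {J,X,T}
pos 4: J: hit
pos 5: C: fault, frames {X,T,J,C}
pos 6: Q: fault, frames {X,T,J,C,Q}
pos 7: J: hit
pos 8: Y: fault, evict X, frames {T,C,Q,J,Y}
At position 8, page X is evicted.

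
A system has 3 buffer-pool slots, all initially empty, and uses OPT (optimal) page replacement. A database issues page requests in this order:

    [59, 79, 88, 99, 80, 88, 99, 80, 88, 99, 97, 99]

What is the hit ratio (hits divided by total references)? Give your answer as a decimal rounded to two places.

59 -> fault, frames [59]
79 -> fault, frames [59, 79]
88 -> fault, frames [59, 79, 88]
99 -> fault, evict 79, frames [59, 88, 99]
80 -> fault, evict 59, frames [88, 99, 80]
88 -> hit
99 -> hit
80 -> hit
88 -> hit
99 -> hit
97 -> fault, evict 80, frames [88, 99, 97]
99 -> hit
Hits: 6 of 12 references → 6/12 = 0.5000.

0.50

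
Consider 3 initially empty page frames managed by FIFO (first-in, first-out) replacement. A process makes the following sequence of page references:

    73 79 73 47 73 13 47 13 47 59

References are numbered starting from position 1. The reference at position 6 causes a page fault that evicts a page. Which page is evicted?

pos 1: 73 → fault, frames {73}
pos 2: 79 → fault, frames {73,79}
pos 3: 73 → hit
pos 4: 47 → fault, frames {73,79,47}
pos 5: 73 → hit
pos 6: 13 → fault, evict 73, frames {79,47,13}
At position 6, page 73 is evicted.

73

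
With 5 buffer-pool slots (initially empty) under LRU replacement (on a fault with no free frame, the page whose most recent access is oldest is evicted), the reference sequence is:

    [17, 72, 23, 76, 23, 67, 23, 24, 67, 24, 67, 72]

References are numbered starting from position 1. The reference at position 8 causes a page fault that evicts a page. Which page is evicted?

17

pos 1: 17: miss, frames [17]
pos 2: 72: miss, frames [17, 72]
pos 3: 23: miss, frames [17, 72, 23]
pos 4: 76: miss, frames [17, 72, 23, 76]
pos 5: 23: hit
pos 6: 67: miss, frames [17, 72, 76, 23, 67]
pos 7: 23: hit
pos 8: 24: miss, evict 17, frames [72, 76, 67, 23, 24]
At position 8, page 17 is evicted.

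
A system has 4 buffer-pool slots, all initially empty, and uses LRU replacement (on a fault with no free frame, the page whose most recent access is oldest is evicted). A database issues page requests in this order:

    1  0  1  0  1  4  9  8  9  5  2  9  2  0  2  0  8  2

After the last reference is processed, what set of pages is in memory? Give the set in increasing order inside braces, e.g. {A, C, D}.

1 → miss, frames {1}
0 → miss, frames {1,0}
1 → hit
0 → hit
1 → hit
4 → miss, frames {0,1,4}
9 → miss, frames {0,1,4,9}
8 → miss, evict 0, frames {1,4,9,8}
9 → hit
5 → miss, evict 1, frames {4,8,9,5}
2 → miss, evict 4, frames {8,9,5,2}
9 → hit
2 → hit
0 → miss, evict 8, frames {5,9,2,0}
2 → hit
0 → hit
8 → miss, evict 5, frames {9,2,0,8}
2 → hit

{0, 2, 8, 9}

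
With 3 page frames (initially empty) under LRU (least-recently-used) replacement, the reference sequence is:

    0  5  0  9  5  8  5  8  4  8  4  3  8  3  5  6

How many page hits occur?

0 → miss, frames (0)
5 → miss, frames (0 5)
0 → hit
9 → miss, frames (5 0 9)
5 → hit
8 → miss, evict 0, frames (9 5 8)
5 → hit
8 → hit
4 → miss, evict 9, frames (5 8 4)
8 → hit
4 → hit
3 → miss, evict 5, frames (8 4 3)
8 → hit
3 → hit
5 → miss, evict 4, frames (8 3 5)
6 → miss, evict 8, frames (3 5 6)
Hits: 8.

8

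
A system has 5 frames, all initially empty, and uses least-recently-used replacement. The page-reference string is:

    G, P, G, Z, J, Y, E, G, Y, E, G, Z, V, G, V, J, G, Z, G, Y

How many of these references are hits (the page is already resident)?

11

G: miss, frames (G)
P: miss, frames (G P)
G: hit
Z: miss, frames (P G Z)
J: miss, frames (P G Z J)
Y: miss, frames (P G Z J Y)
E: miss, evict P, frames (G Z J Y E)
G: hit
Y: hit
E: hit
G: hit
Z: hit
V: miss, evict J, frames (Y E G Z V)
G: hit
V: hit
J: miss, evict Y, frames (E Z G V J)
G: hit
Z: hit
G: hit
Y: miss, evict E, frames (V J Z G Y)
Hits: 11.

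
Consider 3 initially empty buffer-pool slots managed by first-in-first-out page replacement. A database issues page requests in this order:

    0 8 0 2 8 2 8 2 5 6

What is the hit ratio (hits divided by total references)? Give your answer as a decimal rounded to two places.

0 → fault, frames {0}
8 → fault, frames {0,8}
0 → hit
2 → fault, frames {0,8,2}
8 → hit
2 → hit
8 → hit
2 → hit
5 → fault, evict 0, frames {8,2,5}
6 → fault, evict 8, frames {2,5,6}
Hits: 5 of 10 references → 5/10 = 0.5000.

0.50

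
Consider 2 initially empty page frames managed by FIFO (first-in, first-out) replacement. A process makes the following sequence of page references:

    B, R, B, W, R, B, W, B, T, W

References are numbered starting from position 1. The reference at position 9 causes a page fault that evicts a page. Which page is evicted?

pos 1: B: miss, frames (B)
pos 2: R: miss, frames (B R)
pos 3: B: hit
pos 4: W: miss, evict B, frames (R W)
pos 5: R: hit
pos 6: B: miss, evict R, frames (W B)
pos 7: W: hit
pos 8: B: hit
pos 9: T: miss, evict W, frames (B T)
At position 9, page W is evicted.

W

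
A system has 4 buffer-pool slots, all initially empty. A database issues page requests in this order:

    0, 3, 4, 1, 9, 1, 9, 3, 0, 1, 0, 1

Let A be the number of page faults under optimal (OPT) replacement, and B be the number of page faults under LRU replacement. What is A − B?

Under OPT: F F F F F . . . . . . . → 5 faults.
Under LRU: F F F F F . . . F . . . → 6 faults.
A − B = 5 − 6 = -1.

-1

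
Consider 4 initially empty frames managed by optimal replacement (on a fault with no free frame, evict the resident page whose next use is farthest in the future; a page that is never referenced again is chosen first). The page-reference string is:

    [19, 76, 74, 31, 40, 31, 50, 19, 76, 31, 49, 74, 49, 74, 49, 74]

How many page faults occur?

19 -> miss, frames (19)
76 -> miss, frames (19 76)
74 -> miss, frames (19 76 74)
31 -> miss, frames (19 76 74 31)
40 -> miss, evict 74, frames (19 76 31 40)
31 -> hit
50 -> miss, evict 40, frames (19 76 31 50)
19 -> hit
76 -> hit
31 -> hit
49 -> miss, evict 50, frames (19 76 31 49)
74 -> miss, evict 31, frames (19 76 49 74)
49 -> hit
74 -> hit
49 -> hit
74 -> hit
Page faults: 8.

8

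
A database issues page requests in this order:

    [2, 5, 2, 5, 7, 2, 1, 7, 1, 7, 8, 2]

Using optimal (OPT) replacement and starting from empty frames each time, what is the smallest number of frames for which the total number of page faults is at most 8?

2

f=1: 12 faults
f=2: 6 faults
f=3: 5 faults
f=4: 5 faults
f=5: 5 faults
Smallest f with faults ≤ 8 is 2.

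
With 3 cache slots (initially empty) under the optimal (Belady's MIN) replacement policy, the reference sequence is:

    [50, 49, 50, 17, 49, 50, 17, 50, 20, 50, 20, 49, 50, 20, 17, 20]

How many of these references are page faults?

50: miss, frames (50)
49: miss, frames (50 49)
50: hit
17: miss, frames (50 49 17)
49: hit
50: hit
17: hit
50: hit
20: miss, evict 17, frames (50 49 20)
50: hit
20: hit
49: hit
50: hit
20: hit
17: miss, evict 49, frames (50 20 17)
20: hit
Page faults: 5.

5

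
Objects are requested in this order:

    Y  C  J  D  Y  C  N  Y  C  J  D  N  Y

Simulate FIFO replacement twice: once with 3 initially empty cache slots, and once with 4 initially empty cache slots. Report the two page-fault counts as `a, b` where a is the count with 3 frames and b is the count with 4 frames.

3 frames: F F F F F F F . . F F . F → 10 faults.
4 frames: F F F F . . F F F F F F F → 11 faults.
11 > 10: adding a frame increased faults — Belady's anomaly.

10, 11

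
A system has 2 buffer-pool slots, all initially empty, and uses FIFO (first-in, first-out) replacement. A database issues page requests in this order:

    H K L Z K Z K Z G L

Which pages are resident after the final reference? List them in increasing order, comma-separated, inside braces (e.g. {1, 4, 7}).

H: fault, frames (H)
K: fault, frames (H K)
L: fault, evict H, frames (K L)
Z: fault, evict K, frames (L Z)
K: fault, evict L, frames (Z K)
Z: hit
K: hit
Z: hit
G: fault, evict Z, frames (K G)
L: fault, evict K, frames (G L)

{G, L}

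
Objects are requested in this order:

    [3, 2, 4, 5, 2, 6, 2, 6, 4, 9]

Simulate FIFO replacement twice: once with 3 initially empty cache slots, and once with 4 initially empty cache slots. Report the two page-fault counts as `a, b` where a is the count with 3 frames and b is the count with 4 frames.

3 frames: F F F F . F F . F F → 8 faults.
4 frames: F F F F . F . . . F → 6 faults.
6 < 8: adding a frame reduced faults, as is typical.

8, 6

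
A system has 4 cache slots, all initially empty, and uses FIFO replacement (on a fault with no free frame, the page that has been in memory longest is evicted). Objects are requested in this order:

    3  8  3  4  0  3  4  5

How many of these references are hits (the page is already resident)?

3

3 -> miss, frames (3)
8 -> miss, frames (3 8)
3 -> hit
4 -> miss, frames (3 8 4)
0 -> miss, frames (3 8 4 0)
3 -> hit
4 -> hit
5 -> miss, evict 3, frames (8 4 0 5)
Hits: 3.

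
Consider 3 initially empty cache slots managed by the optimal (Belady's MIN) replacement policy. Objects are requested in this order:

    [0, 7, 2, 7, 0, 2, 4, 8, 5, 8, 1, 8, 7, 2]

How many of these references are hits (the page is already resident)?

0 -> miss, frames [0]
7 -> miss, frames [0, 7]
2 -> miss, frames [0, 7, 2]
7 -> hit
0 -> hit
2 -> hit
4 -> miss, evict 0, frames [7, 2, 4]
8 -> miss, evict 4, frames [7, 2, 8]
5 -> miss, evict 2, frames [7, 8, 5]
8 -> hit
1 -> miss, evict 5, frames [7, 8, 1]
8 -> hit
7 -> hit
2 -> miss, evict 1, frames [7, 8, 2]
Hits: 6.

6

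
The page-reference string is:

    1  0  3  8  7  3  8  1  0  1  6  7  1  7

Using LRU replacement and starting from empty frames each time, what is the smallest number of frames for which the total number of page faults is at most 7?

5

f=1: 14 faults
f=2: 12 faults
f=3: 9 faults
f=4: 9 faults
f=5: 7 faults
f=6: 6 faults
Smallest f with faults ≤ 7 is 5.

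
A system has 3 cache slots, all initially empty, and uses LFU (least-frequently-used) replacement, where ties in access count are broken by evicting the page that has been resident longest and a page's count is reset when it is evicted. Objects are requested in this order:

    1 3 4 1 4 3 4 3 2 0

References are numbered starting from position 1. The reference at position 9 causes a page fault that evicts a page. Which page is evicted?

1

pos 1: 1 -> fault, frames (1)
pos 2: 3 -> fault, frames (1 3)
pos 3: 4 -> fault, frames (1 3 4)
pos 4: 1 -> hit
pos 5: 4 -> hit
pos 6: 3 -> hit
pos 7: 4 -> hit
pos 8: 3 -> hit
pos 9: 2 -> fault, evict 1, frames (3 4 2)
At position 9, page 1 is evicted.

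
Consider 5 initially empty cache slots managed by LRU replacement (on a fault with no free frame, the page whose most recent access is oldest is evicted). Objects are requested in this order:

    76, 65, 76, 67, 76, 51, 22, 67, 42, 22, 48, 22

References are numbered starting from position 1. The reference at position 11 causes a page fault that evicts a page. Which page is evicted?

76

pos 1: 76 → fault, frames {76}
pos 2: 65 → fault, frames {76,65}
pos 3: 76 → hit
pos 4: 67 → fault, frames {65,76,67}
pos 5: 76 → hit
pos 6: 51 → fault, frames {65,67,76,51}
pos 7: 22 → fault, frames {65,67,76,51,22}
pos 8: 67 → hit
pos 9: 42 → fault, evict 65, frames {76,51,22,67,42}
pos 10: 22 → hit
pos 11: 48 → fault, evict 76, frames {51,67,42,22,48}
At position 11, page 76 is evicted.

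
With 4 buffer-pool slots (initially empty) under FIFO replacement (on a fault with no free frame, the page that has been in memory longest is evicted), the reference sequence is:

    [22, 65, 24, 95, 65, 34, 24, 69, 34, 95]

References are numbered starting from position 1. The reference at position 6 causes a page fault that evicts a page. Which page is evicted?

22

pos 1: 22 → fault, frames [22]
pos 2: 65 → fault, frames [22, 65]
pos 3: 24 → fault, frames [22, 65, 24]
pos 4: 95 → fault, frames [22, 65, 24, 95]
pos 5: 65 → hit
pos 6: 34 → fault, evict 22, frames [65, 24, 95, 34]
At position 6, page 22 is evicted.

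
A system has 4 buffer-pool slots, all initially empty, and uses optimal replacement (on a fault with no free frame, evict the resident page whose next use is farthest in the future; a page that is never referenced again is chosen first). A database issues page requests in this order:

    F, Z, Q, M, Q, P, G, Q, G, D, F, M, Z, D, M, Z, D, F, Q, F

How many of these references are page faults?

F: miss, frames [F]
Z: miss, frames [F, Z]
Q: miss, frames [F, Z, Q]
M: miss, frames [F, Z, Q, M]
Q: hit
P: miss, evict Z, frames [F, Q, M, P]
G: miss, evict P, frames [F, Q, M, G]
Q: hit
G: hit
D: miss, evict G, frames [F, Q, M, D]
F: hit
M: hit
Z: miss, evict Q, frames [F, M, D, Z]
D: hit
M: hit
Z: hit
D: hit
F: hit
Q: miss, evict Z, frames [F, M, D, Q]
F: hit
Page faults: 9.

9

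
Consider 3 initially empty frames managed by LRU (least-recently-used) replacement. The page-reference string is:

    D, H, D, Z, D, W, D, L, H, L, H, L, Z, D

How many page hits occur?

D -> miss, frames {D}
H -> miss, frames {D,H}
D -> hit
Z -> miss, frames {H,D,Z}
D -> hit
W -> miss, evict H, frames {Z,D,W}
D -> hit
L -> miss, evict Z, frames {W,D,L}
H -> miss, evict W, frames {D,L,H}
L -> hit
H -> hit
L -> hit
Z -> miss, evict D, frames {H,L,Z}
D -> miss, evict H, frames {L,Z,D}
Hits: 6.

6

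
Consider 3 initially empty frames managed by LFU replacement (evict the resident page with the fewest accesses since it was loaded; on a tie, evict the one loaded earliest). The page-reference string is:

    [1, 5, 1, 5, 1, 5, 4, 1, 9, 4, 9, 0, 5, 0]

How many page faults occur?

7

1: fault, frames {1}
5: fault, frames {1,5}
1: hit
5: hit
1: hit
5: hit
4: fault, frames {1,5,4}
1: hit
9: fault, evict 4, frames {1,5,9}
4: fault, evict 9, frames {1,5,4}
9: fault, evict 4, frames {1,5,9}
0: fault, evict 9, frames {1,5,0}
5: hit
0: hit
Page faults: 7.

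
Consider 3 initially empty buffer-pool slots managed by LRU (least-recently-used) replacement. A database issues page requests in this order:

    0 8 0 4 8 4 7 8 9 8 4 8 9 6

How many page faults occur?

0 -> fault, frames (0)
8 -> fault, frames (0 8)
0 -> hit
4 -> fault, frames (8 0 4)
8 -> hit
4 -> hit
7 -> fault, evict 0, frames (8 4 7)
8 -> hit
9 -> fault, evict 4, frames (7 8 9)
8 -> hit
4 -> fault, evict 7, frames (9 8 4)
8 -> hit
9 -> hit
6 -> fault, evict 4, frames (8 9 6)
Page faults: 7.

7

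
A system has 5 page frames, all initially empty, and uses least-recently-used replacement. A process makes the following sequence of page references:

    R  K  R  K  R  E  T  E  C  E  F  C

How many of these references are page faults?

6

R: fault, frames (R)
K: fault, frames (R K)
R: hit
K: hit
R: hit
E: fault, frames (K R E)
T: fault, frames (K R E T)
E: hit
C: fault, frames (K R T E C)
E: hit
F: fault, evict K, frames (R T C E F)
C: hit
Page faults: 6.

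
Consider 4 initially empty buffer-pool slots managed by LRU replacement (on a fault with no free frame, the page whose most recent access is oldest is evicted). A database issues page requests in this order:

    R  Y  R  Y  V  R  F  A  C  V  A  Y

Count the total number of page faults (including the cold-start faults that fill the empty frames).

8

R: fault, frames (R)
Y: fault, frames (R Y)
R: hit
Y: hit
V: fault, frames (R Y V)
R: hit
F: fault, frames (Y V R F)
A: fault, evict Y, frames (V R F A)
C: fault, evict V, frames (R F A C)
V: fault, evict R, frames (F A C V)
A: hit
Y: fault, evict F, frames (C V A Y)
Page faults: 8.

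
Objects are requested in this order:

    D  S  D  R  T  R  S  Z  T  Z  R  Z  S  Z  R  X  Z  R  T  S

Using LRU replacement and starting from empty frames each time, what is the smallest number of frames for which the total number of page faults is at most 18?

2

f=1: 20 faults
f=2: 15 faults
f=3: 12 faults
f=4: 8 faults
f=5: 6 faults
f=6: 6 faults
Smallest f with faults ≤ 18 is 2.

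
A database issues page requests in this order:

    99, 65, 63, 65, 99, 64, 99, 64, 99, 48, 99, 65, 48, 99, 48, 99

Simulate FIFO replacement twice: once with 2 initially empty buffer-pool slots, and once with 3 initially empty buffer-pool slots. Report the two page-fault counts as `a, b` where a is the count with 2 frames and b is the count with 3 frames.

10, 7

2 frames: F F F . F F . . . F F F F F . . → 10 faults.
3 frames: F F F . . F F . . F . F . . . . → 7 faults.
7 < 10: adding a frame reduced faults, as is typical.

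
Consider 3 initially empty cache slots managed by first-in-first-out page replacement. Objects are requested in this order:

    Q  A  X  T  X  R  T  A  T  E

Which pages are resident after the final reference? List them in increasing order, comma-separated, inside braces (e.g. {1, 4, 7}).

{A, E, R}

Q → fault, frames (Q)
A → fault, frames (Q A)
X → fault, frames (Q A X)
T → fault, evict Q, frames (A X T)
X → hit
R → fault, evict A, frames (X T R)
T → hit
A → fault, evict X, frames (T R A)
T → hit
E → fault, evict T, frames (R A E)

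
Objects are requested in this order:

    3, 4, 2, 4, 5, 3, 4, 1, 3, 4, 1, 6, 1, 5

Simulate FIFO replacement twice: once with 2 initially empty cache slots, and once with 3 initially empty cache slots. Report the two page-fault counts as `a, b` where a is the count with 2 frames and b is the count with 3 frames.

2 frames: F F F . F F F F F F F F . F → 12 faults.
3 frames: F F F . F F F F . . . F . F → 9 faults.
9 < 12: adding a frame reduced faults, as is typical.

12, 9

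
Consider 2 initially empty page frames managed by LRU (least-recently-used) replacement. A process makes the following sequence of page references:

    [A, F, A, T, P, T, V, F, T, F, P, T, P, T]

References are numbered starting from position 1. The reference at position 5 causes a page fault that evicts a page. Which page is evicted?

pos 1: A → fault, frames {A}
pos 2: F → fault, frames {A,F}
pos 3: A → hit
pos 4: T → fault, evict F, frames {A,T}
pos 5: P → fault, evict A, frames {T,P}
At position 5, page A is evicted.

A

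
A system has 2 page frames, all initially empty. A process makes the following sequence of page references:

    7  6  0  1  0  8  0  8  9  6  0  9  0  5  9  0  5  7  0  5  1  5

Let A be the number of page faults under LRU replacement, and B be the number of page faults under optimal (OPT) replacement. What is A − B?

Under LRU: F F F F . F . . F F F F . F F F F F F F F . → 17 faults.
Under OPT: F F F F . F . . F F . F . F . F . F . F F . → 13 faults.
A − B = 17 − 13 = 4.

4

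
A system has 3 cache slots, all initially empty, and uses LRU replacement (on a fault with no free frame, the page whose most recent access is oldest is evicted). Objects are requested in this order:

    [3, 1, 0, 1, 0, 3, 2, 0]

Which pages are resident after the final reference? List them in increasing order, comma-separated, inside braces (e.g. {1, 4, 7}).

3: miss, frames (3)
1: miss, frames (3 1)
0: miss, frames (3 1 0)
1: hit
0: hit
3: hit
2: miss, evict 1, frames (0 3 2)
0: hit

{0, 2, 3}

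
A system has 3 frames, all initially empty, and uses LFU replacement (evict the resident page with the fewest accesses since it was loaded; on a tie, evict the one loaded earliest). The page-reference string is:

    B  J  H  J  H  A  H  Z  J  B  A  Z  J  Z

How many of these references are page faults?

8

B -> miss, frames [B]
J -> miss, frames [B, J]
H -> miss, frames [B, J, H]
J -> hit
H -> hit
A -> miss, evict B, frames [J, H, A]
H -> hit
Z -> miss, evict A, frames [J, H, Z]
J -> hit
B -> miss, evict Z, frames [J, H, B]
A -> miss, evict B, frames [J, H, A]
Z -> miss, evict A, frames [J, H, Z]
J -> hit
Z -> hit
Page faults: 8.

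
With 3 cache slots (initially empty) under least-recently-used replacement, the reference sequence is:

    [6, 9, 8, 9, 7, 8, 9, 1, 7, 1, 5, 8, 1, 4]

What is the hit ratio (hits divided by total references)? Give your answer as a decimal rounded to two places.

6 -> fault, frames [6]
9 -> fault, frames [6, 9]
8 -> fault, frames [6, 9, 8]
9 -> hit
7 -> fault, evict 6, frames [8, 9, 7]
8 -> hit
9 -> hit
1 -> fault, evict 7, frames [8, 9, 1]
7 -> fault, evict 8, frames [9, 1, 7]
1 -> hit
5 -> fault, evict 9, frames [7, 1, 5]
8 -> fault, evict 7, frames [1, 5, 8]
1 -> hit
4 -> fault, evict 5, frames [8, 1, 4]
Hits: 5 of 14 references → 5/14 = 0.3571.

0.36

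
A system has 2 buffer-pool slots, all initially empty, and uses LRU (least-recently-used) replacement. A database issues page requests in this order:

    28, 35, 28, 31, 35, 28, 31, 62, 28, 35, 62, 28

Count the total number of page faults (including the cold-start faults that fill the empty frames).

11

28 → fault, frames [28]
35 → fault, frames [28, 35]
28 → hit
31 → fault, evict 35, frames [28, 31]
35 → fault, evict 28, frames [31, 35]
28 → fault, evict 31, frames [35, 28]
31 → fault, evict 35, frames [28, 31]
62 → fault, evict 28, frames [31, 62]
28 → fault, evict 31, frames [62, 28]
35 → fault, evict 62, frames [28, 35]
62 → fault, evict 28, frames [35, 62]
28 → fault, evict 35, frames [62, 28]
Page faults: 11.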